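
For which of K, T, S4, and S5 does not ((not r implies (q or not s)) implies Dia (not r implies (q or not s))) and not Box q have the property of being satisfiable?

K-tableau for the formula:
1. not ((not r implies (q or not s)) implies Dia (not r implies (q or not s))) and not Box q, u
2. not ((not r implies (q or not s)) implies Dia (not r implies (q or not s))), u
3. not Box q, u
4. not r implies (q or not s), u
5. not Dia (not r implies (q or not s)), u
6. q or not s, u
7. not s, u
8. not q, v
9. not (not r implies (q or not s)), v
10. not r, v
11. not (q or not s), v
12. s, v
Accessibility: uRv
Complete open branch: satisfiable in K.
T-tableau for the formula:
1. not ((not r implies (q or not s)) implies Dia (not r implies (q or not s))) and not Box q, u
2. not ((not r implies (q or not s)) implies Dia (not r implies (q or not s))), u
3. not Box q, u
4. not r implies (q or not s), u
5. not Dia (not r implies (q or not s)), u
6. not (not r implies (q or not s)), u
7. not r, u
8. not (q or not s), u
9. not q, u
10. s, u
11. q or not s, u
12. not s, u
Accessibility: uRu
Branch closes: s and not s both at u.
Every branch closes (one shown): unsatisfiable in T, hence also in S4, S5 (every S4/S5-frame is a T-frame).

K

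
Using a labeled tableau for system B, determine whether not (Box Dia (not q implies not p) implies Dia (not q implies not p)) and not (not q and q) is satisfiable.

Unsatisfiable (every branch closes)

1. not (Box Dia (not q implies not p) implies Dia (not q implies not p)) and not (not q and q), w0
2. not (Box Dia (not q implies not p) implies Dia (not q implies not p)), w0   [and-rule on 1]
3. not (not q and q), w0   [and-rule on 1]
4. Box Dia (not q implies not p), w0   [neg-implies-rule on 2]
5. not Dia (not q implies not p), w0   [neg-implies-rule on 2]
6. Dia (not q implies not p), w0   [Box-rule on 4 via w0Rw0]
7. not (not q implies not p), w0   [neg-Dia-rule on 5 via w0Rw0]
8. not q, w0   [neg-implies-rule on 7]
9. p, w0   [neg-implies-rule on 7]
10. not q implies not p, w1   [Dia-rule on 6: fresh world w1, w0Rw1]
11. Dia (not q implies not p), w1   [Box-rule on 4 via w0Rw1]
12. not (not q implies not p), w1   [neg-Dia-rule on 5 via w0Rw1]
13. not q, w1   [neg-implies-rule on 12]
14. p, w1   [neg-implies-rule on 12]
15. not p, w1   [implies-rule on 10 (branches; this branch)]
Accessibility: w0Rw0, w0Rw1, w1Rw0, w1Rw1
Branch closes: p and not p both at w1.
Every branch closes; the branch above is one of them.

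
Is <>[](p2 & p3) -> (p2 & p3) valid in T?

Tableau for the negation ~(<>[](p2 & p3) -> (p2 & p3)):
1. ~(<>[](p2 & p3) -> (p2 & p3)), w0
2. <>[](p2 & p3), w0
3. ~(p2 & p3), w0
4. ~p3, w0
5. [](p2 & p3), w1
6. p2 & p3, w1
7. p2, w1
8. p3, w1
Accessibility: w0Rw0, w0Rw1, w1Rw1
The negation has an open branch (countermodel exists).

Not valid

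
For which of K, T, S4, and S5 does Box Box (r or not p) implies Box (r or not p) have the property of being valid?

T-tableau for the negation not (Box Box (r or not p) implies Box (r or not p)):
1. not (Box Box (r or not p) implies Box (r or not p)), w0
2. Box Box (r or not p), w0
3. not Box (r or not p), w0
4. Box (r or not p), w0
5. r or not p, w0
6. not p, w0
7. not (r or not p), w1
8. not r, w1
9. p, w1
10. Box (r or not p), w1
11. r or not p, w1
12. not p, w1
Accessibility: w0Rw0, w0Rw1, w1Rw1
Branch closes: p and not p both at w1.
Every branch closes (one shown): valid in T, hence also in S4, S5 (every theorem of T is a theorem of S4 and S5).
K-tableau for the negation not (Box Box (r or not p) implies Box (r or not p)):
1. not (Box Box (r or not p) implies Box (r or not p)), w0
2. Box Box (r or not p), w0
3. not Box (r or not p), w0
4. not (r or not p), w1
5. not r, w1
6. p, w1
7. Box (r or not p), w1
Accessibility: w0Rw1
Complete open branch: countermodel on a K-frame, so not valid in K.

T, S4, S5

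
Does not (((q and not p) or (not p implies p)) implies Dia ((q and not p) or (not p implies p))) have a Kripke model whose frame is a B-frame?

Unsatisfiable (every branch closes)

1. not (((q and not p) or (not p implies p)) implies Dia ((q and not p) or (not p implies p))), 0
2. (q and not p) or (not p implies p), 0
3. not Dia ((q and not p) or (not p implies p)), 0
4. not ((q and not p) or (not p implies p)), 0
5. not (q and not p), 0
6. not (not p implies p), 0
7. not p, 0
8. not p implies p, 0
9. not q, 0
10. p, 0
Accessibility: 0R0
Branch closes: p and not p both at 0.
Every branch closes; the branch above is one of them.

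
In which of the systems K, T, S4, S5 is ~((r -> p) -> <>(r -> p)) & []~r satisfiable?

K

K-tableau for the formula:
1. ~((r -> p) -> <>(r -> p)) & []~r, 0
2. ~((r -> p) -> <>(r -> p)), 0
3. []~r, 0
4. r -> p, 0
5. ~<>(r -> p), 0
6. p, 0
Complete open branch: satisfiable in K.
T-tableau for the formula:
1. ~((r -> p) -> <>(r -> p)) & []~r, 0
2. ~((r -> p) -> <>(r -> p)), 0
3. []~r, 0
4. r -> p, 0
5. ~<>(r -> p), 0
6. ~r, 0
7. ~(r -> p), 0
8. r, 0
9. ~p, 0
Accessibility: 0R0
Branch closes: r and ~r both at 0.
Every branch closes (one shown): unsatisfiable in T, hence also in S4, S5 (every S4/S5-frame is a T-frame).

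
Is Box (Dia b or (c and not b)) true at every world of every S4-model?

Not valid

Tableau for the negation not Box (Dia b or (c and not b)):
1. not Box (Dia b or (c and not b)), u
2. not (Dia b or (c and not b)), v
3. not Dia b, v
4. not (c and not b), v
5. not b, v
6. not c, v
Accessibility: uRu, uRv, vRv
The negation has an open branch (countermodel exists).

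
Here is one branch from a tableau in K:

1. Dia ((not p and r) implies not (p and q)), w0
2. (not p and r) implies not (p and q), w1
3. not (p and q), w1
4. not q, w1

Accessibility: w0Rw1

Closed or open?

There is no literal clash: for every atom and world, at most one sign appears.

No, open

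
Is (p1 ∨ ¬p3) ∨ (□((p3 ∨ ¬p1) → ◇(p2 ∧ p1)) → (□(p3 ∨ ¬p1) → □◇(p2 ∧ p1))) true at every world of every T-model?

Tableau for the negation ¬((p1 ∨ ¬p3) ∨ (□((p3 ∨ ¬p1) → ◇(p2 ∧ p1)) → (□(p3 ∨ ¬p1) → □◇(p2 ∧ p1)))):
1. ¬((p1 ∨ ¬p3) ∨ (□((p3 ∨ ¬p1) → ◇(p2 ∧ p1)) → (□(p3 ∨ ¬p1) → □◇(p2 ∧ p1)))), u
2. ¬(p1 ∨ ¬p3), u
3. ¬(□((p3 ∨ ¬p1) → ◇(p2 ∧ p1)) → (□(p3 ∨ ¬p1) → □◇(p2 ∧ p1))), u
4. ¬p1, u
5. p3, u
6. □((p3 ∨ ¬p1) → ◇(p2 ∧ p1)), u
7. ¬(□(p3 ∨ ¬p1) → □◇(p2 ∧ p1)), u
8. □(p3 ∨ ¬p1), u
9. ¬□◇(p2 ∧ p1), u
10. (p3 ∨ ¬p1) → ◇(p2 ∧ p1), u
11. p3 ∨ ¬p1, u
12. ◇(p2 ∧ p1), u
13. ¬◇(p2 ∧ p1), v
14. (p3 ∨ ¬p1) → ◇(p2 ∧ p1), v
15. p3 ∨ ¬p1, v
16. ¬(p2 ∧ p1), v
17. ◇(p2 ∧ p1), v
18. ¬p1, v
19. p2 ∧ p1, w
20. p2, w
21. p1, w
22. (p3 ∨ ¬p1) → ◇(p2 ∧ p1), w
23. p3 ∨ ¬p1, w
24. ◇(p2 ∧ p1), w
25. p3, w
26. p2 ∧ p1, x
27. p2, x
28. p1, x
29. ¬(p2 ∧ p1), x
30. ¬p1, x
Accessibility: uRu, uRv, uRw, vRv, vRx, wRw, xRx
Branch closes: p1 and ¬p1 both at x.
All branches of the negation close; one closing branch shown above.

Valid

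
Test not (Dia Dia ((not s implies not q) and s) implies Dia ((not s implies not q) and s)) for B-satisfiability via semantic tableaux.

Yes, satisfiable

1. not (Dia Dia ((not s implies not q) and s) implies Dia ((not s implies not q) and s)), w0
2. Dia Dia ((not s implies not q) and s), w0
3. not Dia ((not s implies not q) and s), w0
4. not ((not s implies not q) and s), w0
5. not s, w0
6. Dia ((not s implies not q) and s), w1
7. not ((not s implies not q) and s), w1
8. not s, w1
9. (not s implies not q) and s, w2
10. not s implies not q, w2
11. s, w2
12. not q, w2
Accessibility: w0Rw0, w0Rw1, w1Rw0, w1Rw1, w1Rw2, w2Rw1, w2Rw2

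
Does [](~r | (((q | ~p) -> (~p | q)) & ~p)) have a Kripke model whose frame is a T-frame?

Yes, satisfiable

1. [](~r | (((q | ~p) -> (~p | q)) & ~p)), w0
2. ~r | (((q | ~p) -> (~p | q)) & ~p), w0
3. ((q | ~p) -> (~p | q)) & ~p, w0
4. (q | ~p) -> (~p | q), w0
5. ~p, w0
6. ~p | q, w0
7. q, w0
Accessibility: w0Rw0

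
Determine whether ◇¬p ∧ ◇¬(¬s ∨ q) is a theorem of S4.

Tableau for the negation ¬(◇¬p ∧ ◇¬(¬s ∨ q)):
1. ¬(◇¬p ∧ ◇¬(¬s ∨ q)), 0
2. ¬◇¬(¬s ∨ q), 0
3. ¬s ∨ q, 0
4. q, 0
Accessibility: 0R0
The negation has an open branch (countermodel exists).

Not valid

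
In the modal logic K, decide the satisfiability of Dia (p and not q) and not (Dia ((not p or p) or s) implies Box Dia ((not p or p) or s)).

Yes, satisfiable

1. Dia (p and not q) and not (Dia ((not p or p) or s) implies Box Dia ((not p or p) or s)), w0
2. Dia (p and not q), w0
3. not (Dia ((not p or p) or s) implies Box Dia ((not p or p) or s)), w0
4. Dia ((not p or p) or s), w0
5. not Box Dia ((not p or p) or s), w0
6. p and not q, w1
7. p, w1
8. not q, w1
9. (not p or p) or s, w2
10. s, w2
11. not Dia ((not p or p) or s), w3
Accessibility: w0Rw1, w0Rw2, w0Rw3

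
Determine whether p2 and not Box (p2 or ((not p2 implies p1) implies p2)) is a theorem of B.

No, not valid

Tableau for the negation not (p2 and not Box (p2 or ((not p2 implies p1) implies p2))):
1. not (p2 and not Box (p2 or ((not p2 implies p1) implies p2))), 0
2. Box (p2 or ((not p2 implies p1) implies p2)), 0   [neg-and-rule on 1 (branches; this branch)]
3. p2 or ((not p2 implies p1) implies p2), 0   [Box-rule on 2 via 0R0]
4. (not p2 implies p1) implies p2, 0   [or-rule on 3 (branches; this branch)]
5. p2, 0   [implies-rule on 4 (branches; this branch)]
Accessibility: 0R0
The negation has an open branch (countermodel exists).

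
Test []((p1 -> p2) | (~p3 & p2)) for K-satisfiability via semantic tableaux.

Yes, satisfiable

1. []((p1 -> p2) | (~p3 & p2)), u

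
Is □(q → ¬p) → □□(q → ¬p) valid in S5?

Yes, valid

Tableau for the negation ¬(□(q → ¬p) → □□(q → ¬p)):
1. ¬(□(q → ¬p) → □□(q → ¬p)), 0
2. □(q → ¬p), 0   [¬→-rule on 1]
3. ¬□□(q → ¬p), 0   [¬→-rule on 1]
4. q → ¬p, 0   [□-rule on 2 via 0R0]
5. ¬p, 0   [→-rule on 4 (branches; this branch)]
6. ¬□(q → ¬p), 1   [¬□-rule on 3: fresh world 1, 0R1]
7. q → ¬p, 1   [□-rule on 2 via 0R1]
8. ¬p, 1   [→-rule on 7 (branches; this branch)]
9. ¬(q → ¬p), 2   [¬□-rule on 6: fresh world 2, 1R2]
10. q, 2   [¬→-rule on 9]
11. p, 2   [¬→-rule on 9]
12. q → ¬p, 2   [□-rule on 2 via 0R2]
13. ¬p, 2   [→-rule on 12 (branches; this branch)]
Accessibility: 0R0, 0R1, 0R2, 1R0, 1R1, 1R2, 2R0, 2R1, 2R2
Branch closes: p and ¬p both at 2.
All branches of the negation close; one closing branch shown above.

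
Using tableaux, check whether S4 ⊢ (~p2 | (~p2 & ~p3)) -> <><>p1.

Tableau for the negation ~((~p2 | (~p2 & ~p3)) -> <><>p1):
1. ~((~p2 | (~p2 & ~p3)) -> <><>p1), 0
2. ~p2 | (~p2 & ~p3), 0
3. ~<><>p1, 0
4. ~<>p1, 0
5. ~p1, 0
6. ~p2 & ~p3, 0
7. ~p2, 0
8. ~p3, 0
Accessibility: 0R0
The negation has an open branch (countermodel exists).

Invalid (countermodel exists)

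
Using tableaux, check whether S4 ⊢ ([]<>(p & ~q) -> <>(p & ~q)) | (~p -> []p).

Valid in S4

Tableau for the negation ~(([]<>(p & ~q) -> <>(p & ~q)) | (~p -> []p)):
1. ~(([]<>(p & ~q) -> <>(p & ~q)) | (~p -> []p)), u
2. ~([]<>(p & ~q) -> <>(p & ~q)), u
3. ~(~p -> []p), u
4. []<>(p & ~q), u
5. ~<>(p & ~q), u
6. ~p, u
7. ~[]p, u
8. <>(p & ~q), u
9. ~(p & ~q), u
10. q, u
11. ~p, v
12. <>(p & ~q), v
13. ~(p & ~q), v
14. q, v
15. p & ~q, w
16. p, w
17. ~q, w
18. <>(p & ~q), w
19. ~(p & ~q), w
20. q, w
Accessibility: uRu, uRv, uRw, vRv, wRw
Branch closes: q and ~q both at w.
Every branch of the negation's tableau closes; the branch above is one of them.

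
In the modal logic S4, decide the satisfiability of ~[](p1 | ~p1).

Unsatisfiable (every branch closes)

1. ~[](p1 | ~p1), 0
2. ~(p1 | ~p1), 1
3. ~p1, 1
4. p1, 1
Accessibility: 0R0, 0R1, 1R1
Branch closes: p1 and ~p1 both at 1.
(One branch shown.) All branches close.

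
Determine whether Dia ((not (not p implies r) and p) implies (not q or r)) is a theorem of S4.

Tableau for the negation not Dia ((not (not p implies r) and p) implies (not q or r)):
1. not Dia ((not (not p implies r) and p) implies (not q or r)), w0
2. not ((not (not p implies r) and p) implies (not q or r)), w0
3. not (not p implies r) and p, w0
4. not (not q or r), w0
5. not (not p implies r), w0
6. p, w0
7. q, w0
8. not r, w0
9. not p, w0
Accessibility: w0Rw0
Branch closes: p and not p both at w0.
Every branch of the negation's tableau closes; the branch above is one of them.

Valid in S4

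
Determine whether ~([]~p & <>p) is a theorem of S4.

Valid in S4

Tableau for the negation []~p & <>p:
1. []~p & <>p, w0
2. []~p, w0
3. <>p, w0
4. ~p, w0
5. p, w1
6. ~p, w1
Accessibility: w0Rw0, w0Rw1, w1Rw1
Branch closes: p and ~p both at w1.
Every branch of the negation's tableau closes; the branch above is one of them.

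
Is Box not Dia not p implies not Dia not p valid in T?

Valid in T

Tableau for the negation not (Box not Dia not p implies not Dia not p):
1. not (Box not Dia not p implies not Dia not p), 0
2. Box not Dia not p, 0
3. Dia not p, 0
4. not Dia not p, 0
5. p, 0
6. not p, 1
7. not Dia not p, 1
8. p, 1
Accessibility: 0R0, 0R1, 1R1
Branch closes: p and not p both at 1.
All branches of the negation close; one closing branch shown above.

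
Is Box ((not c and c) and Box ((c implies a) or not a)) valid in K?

Not valid

Tableau for the negation not Box ((not c and c) and Box ((c implies a) or not a)):
1. not Box ((not c and c) and Box ((c implies a) or not a)), w0
2. not ((not c and c) and Box ((c implies a) or not a)), w1
3. not (not c and c), w1
4. not c, w1
Accessibility: w0Rw1
The negation has an open branch (countermodel exists).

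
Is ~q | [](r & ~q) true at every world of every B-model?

Tableau for the negation ~(~q | [](r & ~q)):
1. ~(~q | [](r & ~q)), w0
2. q, w0   [~|-rule on 1]
3. ~[](r & ~q), w0   [~|-rule on 1]
4. ~(r & ~q), w1   [~[]-rule on 3: fresh world w1, w0Rw1]
5. q, w1   [~&-rule on 4 (branches; this branch)]
Accessibility: w0Rw0, w0Rw1, w1Rw0, w1Rw1
The negation has an open branch (countermodel exists).

Invalid (countermodel exists)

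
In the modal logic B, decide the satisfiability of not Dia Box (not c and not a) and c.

1. not Dia Box (not c and not a) and c, u
2. not Dia Box (not c and not a), u
3. c, u
4. not Box (not c and not a), u
5. not (not c and not a), v
6. not Box (not c and not a), v
7. a, v
8. not (not c and not a), w
9. a, w
Accessibility: uRu, uRv, vRu, vRv, vRw, wRv, wRw

Satisfiable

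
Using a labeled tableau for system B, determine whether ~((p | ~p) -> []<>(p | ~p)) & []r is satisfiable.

1. ~((p | ~p) -> []<>(p | ~p)) & []r, u
2. ~((p | ~p) -> []<>(p | ~p)), u
3. []r, u
4. p | ~p, u
5. ~[]<>(p | ~p), u
6. r, u
7. ~p, u
8. ~<>(p | ~p), v
9. r, v
10. ~(p | ~p), u
11. p, u
Accessibility: uRu, uRv, vRu, vRv
Branch closes: p and ~p both at u.
All branches of the tableau close; one closing branch shown above.

Unsatisfiable (every branch closes)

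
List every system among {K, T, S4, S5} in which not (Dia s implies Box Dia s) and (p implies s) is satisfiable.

S5-tableau for the formula:
1. not (Dia s implies Box Dia s) and (p implies s), w0
2. not (Dia s implies Box Dia s), w0
3. p implies s, w0
4. Dia s, w0
5. not Box Dia s, w0
6. not p, w0
7. s, w1
8. not Dia s, w2
9. not s, w0
10. not s, w1
Accessibility: w0Rw0, w0Rw1, w0Rw2, w1Rw0, w1Rw1, w1Rw2, w2Rw0, w2Rw1, w2Rw2
Branch closes: s and not s both at w1.
Every branch closes (one shown): unsatisfiable in S5.
S4-tableau for the formula:
1. not (Dia s implies Box Dia s) and (p implies s), w0
2. not (Dia s implies Box Dia s), w0
3. p implies s, w0
4. Dia s, w0
5. not Box Dia s, w0
6. s, w0
7. s, w1
8. not Dia s, w2
9. not s, w2
Accessibility: w0Rw0, w0Rw1, w0Rw2, w1Rw1, w2Rw2
Complete open branch: satisfiable in S4, hence also in K, T (this S4-model is also a K-model and a T-model).

K, T, S4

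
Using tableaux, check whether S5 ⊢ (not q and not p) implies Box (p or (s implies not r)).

Tableau for the negation not ((not q and not p) implies Box (p or (s implies not r))):
1. not ((not q and not p) implies Box (p or (s implies not r))), 0
2. not q and not p, 0   [neg-implies-rule on 1]
3. not Box (p or (s implies not r)), 0   [neg-implies-rule on 1]
4. not q, 0   [and-rule on 2]
5. not p, 0   [and-rule on 2]
6. not (p or (s implies not r)), 1   [neg-Box-rule on 3: fresh world 1, 0R1]
7. not p, 1   [neg-or-rule on 6]
8. not (s implies not r), 1   [neg-or-rule on 6]
9. s, 1   [neg-implies-rule on 8]
10. r, 1   [neg-implies-rule on 8]
Accessibility: 0R0, 0R1, 1R0, 1R1
The negation has an open branch (countermodel exists).

Invalid (countermodel exists)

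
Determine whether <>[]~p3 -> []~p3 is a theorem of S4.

Tableau for the negation ~(<>[]~p3 -> []~p3):
1. ~(<>[]~p3 -> []~p3), w0
2. <>[]~p3, w0   [~->-rule on 1]
3. ~[]~p3, w0   [~->-rule on 1]
4. []~p3, w1   [<>-rule on 2: fresh world w1, w0Rw1]
5. ~p3, w1   [[]-rule on 4 via w1Rw1]
6. p3, w2   [~[]-rule on 3: fresh world w2, w0Rw2]
Accessibility: w0Rw0, w0Rw1, w0Rw2, w1Rw1, w2Rw2
The negation has an open branch (countermodel exists).

Not valid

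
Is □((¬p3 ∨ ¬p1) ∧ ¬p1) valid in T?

Tableau for the negation ¬□((¬p3 ∨ ¬p1) ∧ ¬p1):
1. ¬□((¬p3 ∨ ¬p1) ∧ ¬p1), 0
2. ¬((¬p3 ∨ ¬p1) ∧ ¬p1), 1   [¬□-rule on 1: fresh world 1, 0R1]
3. p1, 1   [¬∧-rule on 2 (branches; this branch)]
Accessibility: 0R0, 0R1, 1R1
The negation has an open branch (countermodel exists).

Not valid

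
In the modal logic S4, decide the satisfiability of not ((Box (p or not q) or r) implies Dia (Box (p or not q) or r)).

Unsatisfiable (every branch closes)

1. not ((Box (p or not q) or r) implies Dia (Box (p or not q) or r)), w0
2. Box (p or not q) or r, w0
3. not Dia (Box (p or not q) or r), w0
4. not (Box (p or not q) or r), w0
5. not Box (p or not q), w0
6. not r, w0
7. Box (p or not q), w0
8. p or not q, w0
9. not q, w0
10. not (p or not q), w1
11. not p, w1
12. q, w1
13. not (Box (p or not q) or r), w1
14. not Box (p or not q), w1
15. not r, w1
16. p or not q, w1
17. not q, w1
Accessibility: w0Rw0, w0Rw1, w1Rw1
Branch closes: q and not q both at w1.
All branches of the tableau close; one closing branch shown above.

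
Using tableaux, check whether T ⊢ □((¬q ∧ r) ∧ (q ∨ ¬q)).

Tableau for the negation ¬□((¬q ∧ r) ∧ (q ∨ ¬q)):
1. ¬□((¬q ∧ r) ∧ (q ∨ ¬q)), 0
2. ¬((¬q ∧ r) ∧ (q ∨ ¬q)), 1
3. ¬(¬q ∧ r), 1
4. ¬r, 1
Accessibility: 0R0, 0R1, 1R1
The negation has an open branch (countermodel exists).

Not valid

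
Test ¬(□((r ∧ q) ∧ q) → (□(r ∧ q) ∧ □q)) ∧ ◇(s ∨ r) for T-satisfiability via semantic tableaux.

No, unsatisfiable

1. ¬(□((r ∧ q) ∧ q) → (□(r ∧ q) ∧ □q)) ∧ ◇(s ∨ r), w0
2. ¬(□((r ∧ q) ∧ q) → (□(r ∧ q) ∧ □q)), w0
3. ◇(s ∨ r), w0
4. □((r ∧ q) ∧ q), w0
5. ¬(□(r ∧ q) ∧ □q), w0
6. (r ∧ q) ∧ q, w0
7. r ∧ q, w0
8. q, w0
9. r, w0
10. ¬□(r ∧ q), w0
11. s ∨ r, w1
12. (r ∧ q) ∧ q, w1
13. r ∧ q, w1
14. q, w1
15. r, w1
16. ¬(r ∧ q), w2
17. (r ∧ q) ∧ q, w2
18. r ∧ q, w2
19. q, w2
20. r, w2
21. ¬q, w2
Accessibility: w0Rw0, w0Rw1, w0Rw2, w1Rw1, w2Rw2
Branch closes: q and ¬q both at w2.
All branches of the tableau close; one closing branch shown above.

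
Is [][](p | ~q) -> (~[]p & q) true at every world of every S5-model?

No, not valid

Tableau for the negation ~([][](p | ~q) -> (~[]p & q)):
1. ~([][](p | ~q) -> (~[]p & q)), u
2. [][](p | ~q), u   [~->-rule on 1]
3. ~(~[]p & q), u   [~->-rule on 1]
4. [](p | ~q), u   [[]-rule on 2 via uRu]
5. p | ~q, u   [[]-rule on 4 via uRu]
6. ~q, u   [~&-rule on 3 (branches; this branch)]
Accessibility: uRu
The negation has an open branch (countermodel exists).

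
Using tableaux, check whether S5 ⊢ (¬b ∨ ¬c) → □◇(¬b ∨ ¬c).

Valid

Tableau for the negation ¬((¬b ∨ ¬c) → □◇(¬b ∨ ¬c)):
1. ¬((¬b ∨ ¬c) → □◇(¬b ∨ ¬c)), u
2. ¬b ∨ ¬c, u
3. ¬□◇(¬b ∨ ¬c), u
4. ¬c, u
5. ¬◇(¬b ∨ ¬c), v
6. ¬(¬b ∨ ¬c), u
7. b, u
8. c, u
Accessibility: uRu, uRv, vRu, vRv
Branch closes: c and ¬c both at u.
All branches of the negation close; one closing branch shown above.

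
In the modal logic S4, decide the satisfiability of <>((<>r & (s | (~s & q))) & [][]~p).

1. <>((<>r & (s | (~s & q))) & [][]~p), 0
2. (<>r & (s | (~s & q))) & [][]~p, 1   [<>-rule on 1: fresh world 1, 0R1]
3. <>r & (s | (~s & q)), 1   [&-rule on 2]
4. [][]~p, 1   [&-rule on 2]
5. <>r, 1   [&-rule on 3]
6. s | (~s & q), 1   [&-rule on 3]
7. []~p, 1   [[]-rule on 4 via 1R1]
8. ~p, 1   [[]-rule on 7 via 1R1]
9. ~s & q, 1   [|-rule on 6 (branches; this branch)]
10. ~s, 1   [&-rule on 9]
11. q, 1   [&-rule on 9]
12. r, 2   [<>-rule on 5: fresh world 2, 1R2]
13. []~p, 2   [[]-rule on 4 via 1R2]
14. ~p, 2   [[]-rule on 7 via 1R2]
Accessibility: 0R0, 0R1, 0R2, 1R1, 1R2, 2R2

Satisfiable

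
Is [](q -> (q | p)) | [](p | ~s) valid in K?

Tableau for the negation ~([](q -> (q | p)) | [](p | ~s)):
1. ~([](q -> (q | p)) | [](p | ~s)), 0
2. ~[](q -> (q | p)), 0
3. ~[](p | ~s), 0
4. ~(q -> (q | p)), 1
5. q, 1
6. ~(q | p), 1
7. ~q, 1
8. ~p, 1
Accessibility: 0R1
Branch closes: q and ~q both at 1.
All branches of the negation close; one closing branch shown above.

Valid in K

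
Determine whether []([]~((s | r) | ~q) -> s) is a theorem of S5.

Not valid

Tableau for the negation ~[]([]~((s | r) | ~q) -> s):
1. ~[]([]~((s | r) | ~q) -> s), 0
2. ~([]~((s | r) | ~q) -> s), 1
3. []~((s | r) | ~q), 1
4. ~s, 1
5. ~((s | r) | ~q), 0
6. ~(s | r), 0
7. q, 0
8. ~s, 0
9. ~r, 0
10. ~((s | r) | ~q), 1
11. ~(s | r), 1
12. q, 1
13. ~r, 1
Accessibility: 0R0, 0R1, 1R0, 1R1
The negation has an open branch (countermodel exists).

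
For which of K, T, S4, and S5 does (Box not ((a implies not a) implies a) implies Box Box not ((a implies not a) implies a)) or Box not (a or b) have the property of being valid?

T-tableau for the negation not ((Box not ((a implies not a) implies a) implies Box Box not ((a implies not a) implies a)) or Box not (a or b)):
1. not ((Box not ((a implies not a) implies a) implies Box Box not ((a implies not a) implies a)) or Box not (a or b)), u
2. not (Box not ((a implies not a) implies a) implies Box Box not ((a implies not a) implies a)), u
3. not Box not (a or b), u
4. Box not ((a implies not a) implies a), u
5. not Box Box not ((a implies not a) implies a), u
6. not ((a implies not a) implies a), u
7. a implies not a, u
8. not a, u
9. a or b, v
10. not ((a implies not a) implies a), v
11. a implies not a, v
12. not a, v
13. b, v
14. not Box not ((a implies not a) implies a), w
15. not ((a implies not a) implies a), w
16. a implies not a, w
17. not a, w
18. (a implies not a) implies a, x
19. a, x
Accessibility: uRu, uRv, uRw, vRv, wRw, wRx, xRx
Complete open branch: countermodel on a T-frame, so not valid in T, nor in K (the same frame is also a K-frame).
S4-tableau for the negation not ((Box not ((a implies not a) implies a) implies Box Box not ((a implies not a) implies a)) or Box not (a or b)):
1. not ((Box not ((a implies not a) implies a) implies Box Box not ((a implies not a) implies a)) or Box not (a or b)), u
2. not (Box not ((a implies not a) implies a) implies Box Box not ((a implies not a) implies a)), u
3. not Box not (a or b), u
4. Box not ((a implies not a) implies a), u
5. not Box Box not ((a implies not a) implies a), u
6. not ((a implies not a) implies a), u
7. a implies not a, u
8. not a, u
9. a or b, v
10. not ((a implies not a) implies a), v
11. a implies not a, v
12. not a, v
13. b, v
14. not Box not ((a implies not a) implies a), w
15. not ((a implies not a) implies a), w
16. a implies not a, w
17. not a, w
18. (a implies not a) implies a, x
19. not ((a implies not a) implies a), x
20. a implies not a, x
21. not a, x
22. not (a implies not a), x
23. a, x
Accessibility: uRu, uRv, uRw, uRx, vRv, wRw, wRx, xRx
Branch closes: a and not a both at x.
Every branch closes (one shown): valid in S4, hence also in S5 (every theorem of S4 is a theorem of S5).

S4, S5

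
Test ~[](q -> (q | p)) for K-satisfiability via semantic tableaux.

Unsatisfiable

1. ~[](q -> (q | p)), w0
2. ~(q -> (q | p)), w1
3. q, w1
4. ~(q | p), w1
5. ~q, w1
6. ~p, w1
Accessibility: w0Rw1
Branch closes: q and ~q both at w1.
All branches of the tableau close; one closing branch shown above.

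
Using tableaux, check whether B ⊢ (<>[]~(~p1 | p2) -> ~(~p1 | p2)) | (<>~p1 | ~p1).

Valid

Tableau for the negation ~((<>[]~(~p1 | p2) -> ~(~p1 | p2)) | (<>~p1 | ~p1)):
1. ~((<>[]~(~p1 | p2) -> ~(~p1 | p2)) | (<>~p1 | ~p1)), 0
2. ~(<>[]~(~p1 | p2) -> ~(~p1 | p2)), 0   [~|-rule on 1]
3. ~(<>~p1 | ~p1), 0   [~|-rule on 1]
4. <>[]~(~p1 | p2), 0   [~->-rule on 2]
5. ~p1 | p2, 0   [~->-rule on 2]
6. ~<>~p1, 0   [~|-rule on 3]
7. p1, 0   [~|-rule on 3]
8. p2, 0   [|-rule on 5 (branches; this branch)]
9. []~(~p1 | p2), 1   [<>-rule on 4: fresh world 1, 0R1]
10. p1, 1   [~<>-rule on 6 via 0R1]
11. ~(~p1 | p2), 0   [[]-rule on 9 via 1R0]
12. ~p2, 0   [~|-rule on 11]
Accessibility: 0R0, 0R1, 1R0, 1R1
Branch closes: p2 and ~p2 both at 0.
Every branch of the negation's tableau closes; the branch above is one of them.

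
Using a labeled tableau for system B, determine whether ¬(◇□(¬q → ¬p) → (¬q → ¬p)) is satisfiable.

Unsatisfiable

1. ¬(◇□(¬q → ¬p) → (¬q → ¬p)), 0
2. ◇□(¬q → ¬p), 0
3. ¬(¬q → ¬p), 0
4. ¬q, 0
5. p, 0
6. □(¬q → ¬p), 1
7. ¬q → ¬p, 0
8. ¬q → ¬p, 1
9. ¬p, 0
Accessibility: 0R0, 0R1, 1R0, 1R1
Branch closes: p and ¬p both at 0.
Every branch closes; the branch above is one of them.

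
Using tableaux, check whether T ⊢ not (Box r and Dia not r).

Valid

Tableau for the negation Box r and Dia not r:
1. Box r and Dia not r, u
2. Box r, u
3. Dia not r, u
4. r, u
5. not r, v
6. r, v
Accessibility: uRu, uRv, vRv
Branch closes: r and not r both at v.
All branches of the negation close; one closing branch shown above.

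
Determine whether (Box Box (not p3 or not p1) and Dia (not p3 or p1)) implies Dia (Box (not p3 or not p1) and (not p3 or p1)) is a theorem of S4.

Valid in S4

Tableau for the negation not ((Box Box (not p3 or not p1) and Dia (not p3 or p1)) implies Dia (Box (not p3 or not p1) and (not p3 or p1))):
1. not ((Box Box (not p3 or not p1) and Dia (not p3 or p1)) implies Dia (Box (not p3 or not p1) and (not p3 or p1))), w0
2. Box Box (not p3 or not p1) and Dia (not p3 or p1), w0
3. not Dia (Box (not p3 or not p1) and (not p3 or p1)), w0
4. Box Box (not p3 or not p1), w0
5. Dia (not p3 or p1), w0
6. not (Box (not p3 or not p1) and (not p3 or p1)), w0
7. Box (not p3 or not p1), w0
8. not p3 or not p1, w0
9. not (not p3 or p1), w0
10. p3, w0
11. not p1, w0
12. not p3 or p1, w1
13. not (Box (not p3 or not p1) and (not p3 or p1)), w1
14. Box (not p3 or not p1), w1
15. not p3 or not p1, w1
16. p1, w1
17. not Box (not p3 or not p1), w1
18. not p3, w1
19. not (not p3 or not p1), w2
20. p3, w2
21. p1, w2
22. not (Box (not p3 or not p1) and (not p3 or p1)), w2
23. Box (not p3 or not p1), w2
24. not p3 or not p1, w2
25. not (not p3 or p1), w2
26. not p1, w2
Accessibility: w0Rw0, w0Rw1, w0Rw2, w1Rw1, w1Rw2, w2Rw2
Branch closes: p1 and not p1 both at w2.
Every branch of the negation's tableau closes; the branch above is one of them.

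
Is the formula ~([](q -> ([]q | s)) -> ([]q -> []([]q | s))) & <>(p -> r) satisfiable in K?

No, unsatisfiable

1. ~([](q -> ([]q | s)) -> ([]q -> []([]q | s))) & <>(p -> r), 0
2. ~([](q -> ([]q | s)) -> ([]q -> []([]q | s))), 0
3. <>(p -> r), 0
4. [](q -> ([]q | s)), 0
5. ~([]q -> []([]q | s)), 0
6. []q, 0
7. ~[]([]q | s), 0
8. p -> r, 1
9. q -> ([]q | s), 1
10. q, 1
11. r, 1
12. []q | s, 1
13. s, 1
14. ~([]q | s), 2
15. ~[]q, 2
16. ~s, 2
17. q -> ([]q | s), 2
18. q, 2
19. []q | s, 2
20. []q, 2
21. ~q, 3
22. q, 3
Accessibility: 0R1, 0R2, 2R3
Branch closes: q and ~q both at 3.
All branches of the tableau close; one closing branch shown above.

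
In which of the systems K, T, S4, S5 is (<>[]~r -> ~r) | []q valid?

S5

S4-tableau for the negation ~((<>[]~r -> ~r) | []q):
1. ~((<>[]~r -> ~r) | []q), 0
2. ~(<>[]~r -> ~r), 0
3. ~[]q, 0
4. <>[]~r, 0
5. r, 0
6. ~q, 1
7. []~r, 2
8. ~r, 2
Accessibility: 0R0, 0R1, 0R2, 1R1, 2R2
Complete open branch: countermodel on an S4-frame, so not valid in S4, nor in K, T (the same frame is also a K-frame and a T-frame).
S5-tableau for the negation ~((<>[]~r -> ~r) | []q):
1. ~((<>[]~r -> ~r) | []q), 0
2. ~(<>[]~r -> ~r), 0
3. ~[]q, 0
4. <>[]~r, 0
5. r, 0
6. ~q, 1
7. []~r, 2
8. ~r, 0
Accessibility: 0R0, 0R1, 0R2, 1R0, 1R1, 1R2, 2R0, 2R1, 2R2
Branch closes: r and ~r both at 0.
Every branch closes (one shown): valid in S5.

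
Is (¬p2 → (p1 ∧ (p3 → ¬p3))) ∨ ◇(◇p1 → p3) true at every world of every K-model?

Tableau for the negation ¬((¬p2 → (p1 ∧ (p3 → ¬p3))) ∨ ◇(◇p1 → p3)):
1. ¬((¬p2 → (p1 ∧ (p3 → ¬p3))) ∨ ◇(◇p1 → p3)), w0
2. ¬(¬p2 → (p1 ∧ (p3 → ¬p3))), w0
3. ¬◇(◇p1 → p3), w0
4. ¬p2, w0
5. ¬(p1 ∧ (p3 → ¬p3)), w0
6. ¬(p3 → ¬p3), w0
7. p3, w0
The negation has an open branch (countermodel exists).

Invalid (countermodel exists)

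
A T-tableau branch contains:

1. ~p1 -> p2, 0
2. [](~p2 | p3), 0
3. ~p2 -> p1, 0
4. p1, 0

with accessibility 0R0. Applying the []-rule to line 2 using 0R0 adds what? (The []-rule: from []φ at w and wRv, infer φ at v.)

~p2 | p3, 0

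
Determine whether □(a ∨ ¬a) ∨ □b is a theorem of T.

Tableau for the negation ¬(□(a ∨ ¬a) ∨ □b):
1. ¬(□(a ∨ ¬a) ∨ □b), u
2. ¬□(a ∨ ¬a), u
3. ¬□b, u
4. ¬(a ∨ ¬a), v
5. ¬a, v
6. a, v
Accessibility: uRu, uRv, vRv
Branch closes: a and ¬a both at v.
All branches of the negation close; one closing branch shown above.

Yes, valid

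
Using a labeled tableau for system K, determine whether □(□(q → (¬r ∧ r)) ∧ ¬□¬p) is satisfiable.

Satisfiable (open branch found)

1. □(□(q → (¬r ∧ r)) ∧ ¬□¬p), 0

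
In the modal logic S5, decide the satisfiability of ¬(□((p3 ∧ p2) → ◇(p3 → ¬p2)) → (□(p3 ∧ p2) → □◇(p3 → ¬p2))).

1. ¬(□((p3 ∧ p2) → ◇(p3 → ¬p2)) → (□(p3 ∧ p2) → □◇(p3 → ¬p2))), 0
2. □((p3 ∧ p2) → ◇(p3 → ¬p2)), 0   [¬→-rule on 1]
3. ¬(□(p3 ∧ p2) → □◇(p3 → ¬p2)), 0   [¬→-rule on 1]
4. □(p3 ∧ p2), 0   [¬→-rule on 3]
5. ¬□◇(p3 → ¬p2), 0   [¬→-rule on 3]
6. (p3 ∧ p2) → ◇(p3 → ¬p2), 0   [□-rule on 2 via 0R0]
7. p3 ∧ p2, 0   [□-rule on 4 via 0R0]
8. p3, 0   [∧-rule on 7]
9. p2, 0   [∧-rule on 7]
10. ◇(p3 → ¬p2), 0   [→-rule on 6 (branches; this branch)]
11. ¬◇(p3 → ¬p2), 1   [¬□-rule on 5: fresh world 1, 0R1]
12. (p3 ∧ p2) → ◇(p3 → ¬p2), 1   [□-rule on 2 via 0R1]
13. p3 ∧ p2, 1   [□-rule on 4 via 0R1]
14. p3, 1   [∧-rule on 13]
15. p2, 1   [∧-rule on 13]
16. ¬(p3 → ¬p2), 0   [¬◇-rule on 11 via 1R0]
17. ¬(p3 → ¬p2), 1   [¬◇-rule on 11 via 1R1]
18. ◇(p3 → ¬p2), 1   [→-rule on 12 (branches; this branch)]
19. p3 → ¬p2, 2   [◇-rule on 10: fresh world 2, 0R2]
20. (p3 ∧ p2) → ◇(p3 → ¬p2), 2   [□-rule on 2 via 0R2]
21. p3 ∧ p2, 2   [□-rule on 4 via 0R2]
22. p3, 2   [∧-rule on 21]
23. p2, 2   [∧-rule on 21]
24. ¬(p3 → ¬p2), 2   [¬◇-rule on 11 via 1R2]
25. ¬p2, 2   [→-rule on 19 (branches; this branch)]
Accessibility: 0R0, 0R1, 0R2, 1R0, 1R1, 1R2, 2R0, 2R1, 2R2
Branch closes: p2 and ¬p2 both at 2.
(One branch shown.) All branches close.

Unsatisfiable (every branch closes)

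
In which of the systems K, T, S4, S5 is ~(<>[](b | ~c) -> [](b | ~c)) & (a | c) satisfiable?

K, T, S4

S5-tableau for the formula:
1. ~(<>[](b | ~c) -> [](b | ~c)) & (a | c), w0
2. ~(<>[](b | ~c) -> [](b | ~c)), w0
3. a | c, w0
4. <>[](b | ~c), w0
5. ~[](b | ~c), w0
6. c, w0
7. [](b | ~c), w1
8. b | ~c, w0
9. b | ~c, w1
10. b, w0
11. ~c, w1
12. ~(b | ~c), w2
13. ~b, w2
14. c, w2
15. b | ~c, w2
16. ~c, w2
Accessibility: w0Rw0, w0Rw1, w0Rw2, w1Rw0, w1Rw1, w1Rw2, w2Rw0, w2Rw1, w2Rw2
Branch closes: c and ~c both at w2.
Every branch closes (one shown): unsatisfiable in S5.
S4-tableau for the formula:
1. ~(<>[](b | ~c) -> [](b | ~c)) & (a | c), w0
2. ~(<>[](b | ~c) -> [](b | ~c)), w0
3. a | c, w0
4. <>[](b | ~c), w0
5. ~[](b | ~c), w0
6. c, w0
7. [](b | ~c), w1
8. b | ~c, w1
9. ~c, w1
10. ~(b | ~c), w2
11. ~b, w2
12. c, w2
Accessibility: w0Rw0, w0Rw1, w0Rw2, w1Rw1, w2Rw2
Complete open branch: satisfiable in S4, hence also in K, T (this S4-model is also a K-model and a T-model).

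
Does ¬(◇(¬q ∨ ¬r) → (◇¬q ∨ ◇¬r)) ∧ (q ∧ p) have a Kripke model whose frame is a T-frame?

1. ¬(◇(¬q ∨ ¬r) → (◇¬q ∨ ◇¬r)) ∧ (q ∧ p), u
2. ¬(◇(¬q ∨ ¬r) → (◇¬q ∨ ◇¬r)), u
3. q ∧ p, u
4. ◇(¬q ∨ ¬r), u
5. ¬(◇¬q ∨ ◇¬r), u
6. q, u
7. p, u
8. ¬◇¬q, u
9. ¬◇¬r, u
10. r, u
11. ¬q ∨ ¬r, v
12. q, v
13. r, v
14. ¬r, v
Accessibility: uRu, uRv, vRv
Branch closes: r and ¬r both at v.
Every branch closes; the branch above is one of them.

No, unsatisfiable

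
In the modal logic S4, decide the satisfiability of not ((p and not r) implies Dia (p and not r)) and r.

1. not ((p and not r) implies Dia (p and not r)) and r, w0
2. not ((p and not r) implies Dia (p and not r)), w0
3. r, w0
4. p and not r, w0
5. not Dia (p and not r), w0
6. p, w0
7. not r, w0
Accessibility: w0Rw0
Branch closes: r and not r both at w0.
(One branch shown.) All branches close.

Unsatisfiable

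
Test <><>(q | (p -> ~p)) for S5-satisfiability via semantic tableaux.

1. <><>(q | (p -> ~p)), u
2. <>(q | (p -> ~p)), v
3. q | (p -> ~p), w
4. p -> ~p, w
5. ~p, w
Accessibility: uRu, uRv, uRw, vRu, vRv, vRw, wRu, wRv, wRw

Satisfiable (open branch found)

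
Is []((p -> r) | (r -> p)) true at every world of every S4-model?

Tableau for the negation ~[]((p -> r) | (r -> p)):
1. ~[]((p -> r) | (r -> p)), 0
2. ~((p -> r) | (r -> p)), 1   [~[]-rule on 1: fresh world 1, 0R1]
3. ~(p -> r), 1   [~|-rule on 2]
4. ~(r -> p), 1   [~|-rule on 2]
5. p, 1   [~->-rule on 3]
6. ~r, 1   [~->-rule on 3]
7. r, 1   [~->-rule on 4]
8. ~p, 1   [~->-rule on 4]
Accessibility: 0R0, 0R1, 1R1
Branch closes: r and ~r both at 1.
All branches of the negation close; one closing branch shown above.

Yes, valid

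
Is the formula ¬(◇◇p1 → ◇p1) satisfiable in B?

1. ¬(◇◇p1 → ◇p1), u
2. ◇◇p1, u
3. ¬◇p1, u
4. ¬p1, u
5. ◇p1, v
6. ¬p1, v
7. p1, w
Accessibility: uRu, uRv, vRu, vRv, vRw, wRv, wRw

Satisfiable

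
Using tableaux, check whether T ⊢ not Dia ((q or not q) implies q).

Tableau for the negation Dia ((q or not q) implies q):
1. Dia ((q or not q) implies q), u
2. (q or not q) implies q, v
3. q, v
Accessibility: uRu, uRv, vRv
The negation has an open branch (countermodel exists).

Not valid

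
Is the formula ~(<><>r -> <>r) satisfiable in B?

Satisfiable (open branch found)

1. ~(<><>r -> <>r), u
2. <><>r, u   [~->-rule on 1]
3. ~<>r, u   [~->-rule on 1]
4. ~r, u   [~<>-rule on 3 via uRu]
5. <>r, v   [<>-rule on 2: fresh world v, uRv]
6. ~r, v   [~<>-rule on 3 via uRv]
7. r, w   [<>-rule on 5: fresh world w, vRw]
Accessibility: uRu, uRv, vRu, vRv, vRw, wRv, wRw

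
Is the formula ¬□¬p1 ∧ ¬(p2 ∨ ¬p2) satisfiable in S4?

1. ¬□¬p1 ∧ ¬(p2 ∨ ¬p2), 0
2. ¬□¬p1, 0   [∧-rule on 1]
3. ¬(p2 ∨ ¬p2), 0   [∧-rule on 1]
4. ¬p2, 0   [¬∨-rule on 3]
5. p2, 0   [¬∨-rule on 3]
Accessibility: 0R0
Branch closes: p2 and ¬p2 both at 0.
(One branch shown.) All branches close.

No, unsatisfiable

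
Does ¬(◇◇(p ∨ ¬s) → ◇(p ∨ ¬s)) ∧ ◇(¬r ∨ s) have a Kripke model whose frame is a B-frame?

Satisfiable

1. ¬(◇◇(p ∨ ¬s) → ◇(p ∨ ¬s)) ∧ ◇(¬r ∨ s), w0
2. ¬(◇◇(p ∨ ¬s) → ◇(p ∨ ¬s)), w0
3. ◇(¬r ∨ s), w0
4. ◇◇(p ∨ ¬s), w0
5. ¬◇(p ∨ ¬s), w0
6. ¬(p ∨ ¬s), w0
7. ¬p, w0
8. s, w0
9. ¬r ∨ s, w1
10. ¬(p ∨ ¬s), w1
11. ¬p, w1
12. s, w1
13. ◇(p ∨ ¬s), w2
14. ¬(p ∨ ¬s), w2
15. ¬p, w2
16. s, w2
17. p ∨ ¬s, w3
18. ¬s, w3
Accessibility: w0Rw0, w0Rw1, w0Rw2, w1Rw0, w1Rw1, w2Rw0, w2Rw2, w2Rw3, w3Rw2, w3Rw3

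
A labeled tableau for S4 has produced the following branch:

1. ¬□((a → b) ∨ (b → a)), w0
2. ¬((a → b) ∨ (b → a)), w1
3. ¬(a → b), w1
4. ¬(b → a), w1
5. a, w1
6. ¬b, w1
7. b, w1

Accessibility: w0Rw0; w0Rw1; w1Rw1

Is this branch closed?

Closed

Both b and ¬b appear at w1.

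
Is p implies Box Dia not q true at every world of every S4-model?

Tableau for the negation not (p implies Box Dia not q):
1. not (p implies Box Dia not q), u
2. p, u
3. not Box Dia not q, u
4. not Dia not q, v
5. q, v
Accessibility: uRu, uRv, vRv
The negation has an open branch (countermodel exists).

No, not valid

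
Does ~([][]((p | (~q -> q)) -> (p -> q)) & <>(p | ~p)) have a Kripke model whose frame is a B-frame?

Satisfiable

1. ~([][]((p | (~q -> q)) -> (p -> q)) & <>(p | ~p)), w0
2. ~[][]((p | (~q -> q)) -> (p -> q)), w0
3. ~[]((p | (~q -> q)) -> (p -> q)), w1
4. ~((p | (~q -> q)) -> (p -> q)), w2
5. p | (~q -> q), w2
6. ~(p -> q), w2
7. p, w2
8. ~q, w2
Accessibility: w0Rw0, w0Rw1, w1Rw0, w1Rw1, w1Rw2, w2Rw1, w2Rw2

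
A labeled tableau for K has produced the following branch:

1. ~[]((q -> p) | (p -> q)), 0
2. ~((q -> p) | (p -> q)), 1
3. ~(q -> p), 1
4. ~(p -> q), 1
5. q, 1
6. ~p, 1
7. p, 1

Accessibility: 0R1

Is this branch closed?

Yes, closed

Both p and ~p appear at 1.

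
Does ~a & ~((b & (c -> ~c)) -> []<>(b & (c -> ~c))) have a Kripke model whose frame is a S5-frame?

1. ~a & ~((b & (c -> ~c)) -> []<>(b & (c -> ~c))), 0
2. ~a, 0   [&-rule on 1]
3. ~((b & (c -> ~c)) -> []<>(b & (c -> ~c))), 0   [&-rule on 1]
4. b & (c -> ~c), 0   [~->-rule on 3]
5. ~[]<>(b & (c -> ~c)), 0   [~->-rule on 3]
6. b, 0   [&-rule on 4]
7. c -> ~c, 0   [&-rule on 4]
8. ~c, 0   [->-rule on 7 (branches; this branch)]
9. ~<>(b & (c -> ~c)), 1   [~[]-rule on 5: fresh world 1, 0R1]
10. ~(b & (c -> ~c)), 0   [~<>-rule on 9 via 1R0]
11. ~(b & (c -> ~c)), 1   [~<>-rule on 9 via 1R1]
12. ~(c -> ~c), 0   [~&-rule on 10 (branches; this branch)]
13. c, 0   [~->-rule on 12]
Accessibility: 0R0, 0R1, 1R0, 1R1
Branch closes: c and ~c both at 0.
All branches of the tableau close; one closing branch shown above.

Unsatisfiable (every branch closes)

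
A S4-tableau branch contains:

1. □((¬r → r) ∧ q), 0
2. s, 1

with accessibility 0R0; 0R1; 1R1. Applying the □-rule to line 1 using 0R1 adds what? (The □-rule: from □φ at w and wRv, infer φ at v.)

(¬r → r) ∧ q, 1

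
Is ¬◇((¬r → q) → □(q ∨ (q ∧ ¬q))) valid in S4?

Tableau for the negation ◇((¬r → q) → □(q ∨ (q ∧ ¬q))):
1. ◇((¬r → q) → □(q ∨ (q ∧ ¬q))), u
2. (¬r → q) → □(q ∨ (q ∧ ¬q)), v
3. □(q ∨ (q ∧ ¬q)), v
4. q ∨ (q ∧ ¬q), v
5. q, v
Accessibility: uRu, uRv, vRv
The negation has an open branch (countermodel exists).

No, not valid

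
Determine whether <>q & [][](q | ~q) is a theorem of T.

Tableau for the negation ~(<>q & [][](q | ~q)):
1. ~(<>q & [][](q | ~q)), w0
2. ~<>q, w0   [~&-rule on 1 (branches; this branch)]
3. ~q, w0   [~<>-rule on 2 via w0Rw0]
Accessibility: w0Rw0
The negation has an open branch (countermodel exists).

Not valid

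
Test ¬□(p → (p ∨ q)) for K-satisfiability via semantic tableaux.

1. ¬□(p → (p ∨ q)), 0
2. ¬(p → (p ∨ q)), 1   [¬□-rule on 1: fresh world 1, 0R1]
3. p, 1   [¬→-rule on 2]
4. ¬(p ∨ q), 1   [¬→-rule on 2]
5. ¬p, 1   [¬∨-rule on 4]
6. ¬q, 1   [¬∨-rule on 4]
Accessibility: 0R1
Branch closes: p and ¬p both at 1.
Every branch closes; the branch above is one of them.

No, unsatisfiable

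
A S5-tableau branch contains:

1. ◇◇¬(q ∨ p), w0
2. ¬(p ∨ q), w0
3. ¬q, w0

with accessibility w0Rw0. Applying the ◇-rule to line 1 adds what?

a fresh world w1 with w0Rw1, and ◇¬(q ∨ p) at w1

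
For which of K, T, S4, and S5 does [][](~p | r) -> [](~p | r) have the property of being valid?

K-tableau for the negation ~([][](~p | r) -> [](~p | r)):
1. ~([][](~p | r) -> [](~p | r)), 0
2. [][](~p | r), 0   [~->-rule on 1]
3. ~[](~p | r), 0   [~->-rule on 1]
4. ~(~p | r), 1   [~[]-rule on 3: fresh world 1, 0R1]
5. p, 1   [~|-rule on 4]
6. ~r, 1   [~|-rule on 4]
7. [](~p | r), 1   [[]-rule on 2 via 0R1]
Accessibility: 0R1
Complete open branch: countermodel on a K-frame, so not valid in K.
T-tableau for the negation ~([][](~p | r) -> [](~p | r)):
1. ~([][](~p | r) -> [](~p | r)), 0
2. [][](~p | r), 0   [~->-rule on 1]
3. ~[](~p | r), 0   [~->-rule on 1]
4. [](~p | r), 0   [[]-rule on 2 via 0R0]
5. ~p | r, 0   [[]-rule on 4 via 0R0]
6. r, 0   [|-rule on 5 (branches; this branch)]
7. ~(~p | r), 1   [~[]-rule on 3: fresh world 1, 0R1]
8. p, 1   [~|-rule on 7]
9. ~r, 1   [~|-rule on 7]
10. [](~p | r), 1   [[]-rule on 2 via 0R1]
11. ~p | r, 1   [[]-rule on 4 via 0R1]
12. r, 1   [|-rule on 11 (branches; this branch)]
Accessibility: 0R0, 0R1, 1R1
Branch closes: r and ~r both at 1.
Every branch closes (one shown): valid in T, hence also in S4, S5 (every theorem of T is a theorem of S4 and S5).

T, S4, S5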